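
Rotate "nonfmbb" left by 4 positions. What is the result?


Input: "nonfmbb", rotate left by 4
First 4 characters: "nonf"
Remaining characters: "mbb"
Concatenate remaining + first: "mbb" + "nonf" = "mbbnonf"

mbbnonf


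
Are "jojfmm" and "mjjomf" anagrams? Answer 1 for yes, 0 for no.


Strings: "jojfmm", "mjjomf"
Sorted first:  fjjmmo
Sorted second: fjjmmo
Sorted forms match => anagrams

1


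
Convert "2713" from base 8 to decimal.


Input: "2713" in base 8
Positional expansion:
  Digit '2' (value 2) x 8^3 = 1024
  Digit '7' (value 7) x 8^2 = 448
  Digit '1' (value 1) x 8^1 = 8
  Digit '3' (value 3) x 8^0 = 3
Sum = 1483

1483


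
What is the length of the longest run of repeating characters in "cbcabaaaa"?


Input: "cbcabaaaa"
Scanning for longest run:
  Position 1 ('b'): new char, reset run to 1
  Position 2 ('c'): new char, reset run to 1
  Position 3 ('a'): new char, reset run to 1
  Position 4 ('b'): new char, reset run to 1
  Position 5 ('a'): new char, reset run to 1
  Position 6 ('a'): continues run of 'a', length=2
  Position 7 ('a'): continues run of 'a', length=3
  Position 8 ('a'): continues run of 'a', length=4
Longest run: 'a' with length 4

4


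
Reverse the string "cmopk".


Input: cmopk
Reading characters right to left:
  Position 4: 'k'
  Position 3: 'p'
  Position 2: 'o'
  Position 1: 'm'
  Position 0: 'c'
Reversed: kpomc

kpomc


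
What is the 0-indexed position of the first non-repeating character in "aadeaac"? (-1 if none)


Input: aadeaac
Character frequencies:
  'a': 4
  'c': 1
  'd': 1
  'e': 1
Scanning left to right for freq == 1:
  Position 0 ('a'): freq=4, skip
  Position 1 ('a'): freq=4, skip
  Position 2 ('d'): unique! => answer = 2

2


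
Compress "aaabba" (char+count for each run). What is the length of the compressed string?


Input: aaabba
Runs:
  'a' x 3 => "a3"
  'b' x 2 => "b2"
  'a' x 1 => "a1"
Compressed: "a3b2a1"
Compressed length: 6

6


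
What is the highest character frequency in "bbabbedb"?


Input: bbabbedb
Character counts:
  'a': 1
  'b': 5
  'd': 1
  'e': 1
Maximum frequency: 5

5


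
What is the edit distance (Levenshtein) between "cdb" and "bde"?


Computing edit distance: "cdb" -> "bde"
DP table:
           b    d    e
      0    1    2    3
  c   1    1    2    3
  d   2    2    1    2
  b   3    2    2    2
Edit distance = dp[3][3] = 2

2


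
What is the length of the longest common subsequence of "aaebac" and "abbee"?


LCS of "aaebac" and "abbee"
DP table:
           a    b    b    e    e
      0    0    0    0    0    0
  a   0    1    1    1    1    1
  a   0    1    1    1    1    1
  e   0    1    1    1    2    2
  b   0    1    2    2    2    2
  a   0    1    2    2    2    2
  c   0    1    2    2    2    2
LCS length = dp[6][5] = 2

2


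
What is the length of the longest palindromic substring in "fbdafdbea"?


Input: "fbdafdbea"
Checking substrings for palindromes:
  No multi-char palindromic substrings found
Longest palindromic substring: "f" with length 1

1


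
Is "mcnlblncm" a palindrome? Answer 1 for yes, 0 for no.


Input: mcnlblncm
Reversed: mcnlblncm
  Compare pos 0 ('m') with pos 8 ('m'): match
  Compare pos 1 ('c') with pos 7 ('c'): match
  Compare pos 2 ('n') with pos 6 ('n'): match
  Compare pos 3 ('l') with pos 5 ('l'): match
Result: palindrome

1


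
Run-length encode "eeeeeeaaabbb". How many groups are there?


Input: eeeeeeaaabbb
Scanning for consecutive runs:
  Group 1: 'e' x 6 (positions 0-5)
  Group 2: 'a' x 3 (positions 6-8)
  Group 3: 'b' x 3 (positions 9-11)
Total groups: 3

3


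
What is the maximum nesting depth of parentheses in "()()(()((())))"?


Input: "()()(()((())))"
Tracking depth:
  Position 0 '(': depth becomes 1
  Position 1 ')': depth becomes 0
  Position 2 '(': depth becomes 1
  Position 3 ')': depth becomes 0
  Position 4 '(': depth becomes 1
  Position 5 '(': depth becomes 2
  Position 6 ')': depth becomes 1
  Position 7 '(': depth becomes 2
  Position 8 '(': depth becomes 3
  Position 9 '(': depth becomes 4
  Position 10 ')': depth becomes 3
  Position 11 ')': depth becomes 2
  Position 12 ')': depth becomes 1
  Position 13 ')': depth becomes 0
Maximum depth reached: 4

4


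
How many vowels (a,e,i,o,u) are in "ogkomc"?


Input: ogkomc
Checking each character:
  'o' at position 0: vowel (running total: 1)
  'g' at position 1: consonant
  'k' at position 2: consonant
  'o' at position 3: vowel (running total: 2)
  'm' at position 4: consonant
  'c' at position 5: consonant
Total vowels: 2

2


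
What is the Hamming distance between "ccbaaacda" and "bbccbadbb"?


Comparing "ccbaaacda" and "bbccbadbb" position by position:
  Position 0: 'c' vs 'b' => differ
  Position 1: 'c' vs 'b' => differ
  Position 2: 'b' vs 'c' => differ
  Position 3: 'a' vs 'c' => differ
  Position 4: 'a' vs 'b' => differ
  Position 5: 'a' vs 'a' => same
  Position 6: 'c' vs 'd' => differ
  Position 7: 'd' vs 'b' => differ
  Position 8: 'a' vs 'b' => differ
Total differences (Hamming distance): 8

8


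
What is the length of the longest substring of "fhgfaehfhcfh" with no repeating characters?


Input: "fhgfaehfhcfh"
Sliding window (track last position of each char):
  Position 0 ('f'): window [0,0] length 1 -- new best
  Position 1 ('h'): window [0,1] length 2 -- new best
  Position 2 ('g'): window [0,2] length 3 -- new best
  Position 3 ('f'): repeat (last at 0), move window start to 1
  Position 3 ('f'): window [1,3] length 3
  Position 4 ('a'): window [1,4] length 4 -- new best
  Position 5 ('e'): window [1,5] length 5 -- new best
  Position 6 ('h'): repeat (last at 1), move window start to 2
  Position 6 ('h'): window [2,6] length 5
  Position 7 ('f'): repeat (last at 3), move window start to 4
  Position 7 ('f'): window [4,7] length 4
  Position 8 ('h'): repeat (last at 6), move window start to 7
  Position 8 ('h'): window [7,8] length 2
  Position 9 ('c'): window [7,9] length 3
  Position 10 ('f'): repeat (last at 7), move window start to 8
  Position 10 ('f'): window [8,10] length 3
  Position 11 ('h'): repeat (last at 8), move window start to 9
  Position 11 ('h'): window [9,11] length 3
Longest substring with no repeats: "hgfae" with length 5

5


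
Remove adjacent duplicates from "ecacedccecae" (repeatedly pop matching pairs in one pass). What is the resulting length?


Input: ecacedccecae
Stack-based adjacent duplicate removal:
  Read 'e': push. Stack: e
  Read 'c': push. Stack: ec
  Read 'a': push. Stack: eca
  Read 'c': push. Stack: ecac
  Read 'e': push. Stack: ecace
  Read 'd': push. Stack: ecaced
  Read 'c': push. Stack: ecacedc
  Read 'c': matches stack top 'c' => pop. Stack: ecaced
  Read 'e': push. Stack: ecacede
  Read 'c': push. Stack: ecacedec
  Read 'a': push. Stack: ecacedeca
  Read 'e': push. Stack: ecacedecae
Final stack: "ecacedecae" (length 10)

10


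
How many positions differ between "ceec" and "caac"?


Comparing "ceec" and "caac" position by position:
  Position 0: 'c' vs 'c' => same
  Position 1: 'e' vs 'a' => DIFFER
  Position 2: 'e' vs 'a' => DIFFER
  Position 3: 'c' vs 'c' => same
Positions that differ: 2

2


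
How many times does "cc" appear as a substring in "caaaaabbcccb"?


Searching for "cc" in "caaaaabbcccb"
Scanning each position:
  Position 0: "ca" => no
  Position 1: "aa" => no
  Position 2: "aa" => no
  Position 3: "aa" => no
  Position 4: "aa" => no
  Position 5: "ab" => no
  Position 6: "bb" => no
  Position 7: "bc" => no
  Position 8: "cc" => MATCH
  Position 9: "cc" => MATCH
  Position 10: "cb" => no
Total occurrences: 2

2


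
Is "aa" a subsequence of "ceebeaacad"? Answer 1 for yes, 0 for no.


Check if "aa" is a subsequence of "ceebeaacad"
Greedy scan:
  Position 0 ('c'): no match needed
  Position 1 ('e'): no match needed
  Position 2 ('e'): no match needed
  Position 3 ('b'): no match needed
  Position 4 ('e'): no match needed
  Position 5 ('a'): matches sub[0] = 'a'
  Position 6 ('a'): matches sub[1] = 'a'
  Position 7 ('c'): no match needed
  Position 8 ('a'): no match needed
  Position 9 ('d'): no match needed
All 2 characters matched => is a subsequence

1


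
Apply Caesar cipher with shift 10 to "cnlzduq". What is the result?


Caesar cipher: shift "cnlzduq" by 10
  'c' (pos 2) + 10 = pos 12 = 'm'
  'n' (pos 13) + 10 = pos 23 = 'x'
  'l' (pos 11) + 10 = pos 21 = 'v'
  'z' (pos 25) + 10 = pos 9 = 'j'
  'd' (pos 3) + 10 = pos 13 = 'n'
  'u' (pos 20) + 10 = pos 4 = 'e'
  'q' (pos 16) + 10 = pos 0 = 'a'
Result: mxvjnea

mxvjnea


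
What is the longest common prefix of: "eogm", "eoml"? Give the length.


Words: eogm, eoml
  Position 0: all 'e' => match
  Position 1: all 'o' => match
  Position 2: ('g', 'm') => mismatch, stop
LCP = "eo" (length 2)

2


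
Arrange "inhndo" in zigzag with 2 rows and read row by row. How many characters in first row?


Zigzag "inhndo" into 2 rows:
Placing characters:
  'i' => row 0
  'n' => row 1
  'h' => row 0
  'n' => row 1
  'd' => row 0
  'o' => row 1
Rows:
  Row 0: "ihd"
  Row 1: "nno"
First row length: 3

3


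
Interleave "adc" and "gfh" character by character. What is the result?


Interleaving "adc" and "gfh":
  Position 0: 'a' from first, 'g' from second => "ag"
  Position 1: 'd' from first, 'f' from second => "df"
  Position 2: 'c' from first, 'h' from second => "ch"
Result: agdfch

agdfch


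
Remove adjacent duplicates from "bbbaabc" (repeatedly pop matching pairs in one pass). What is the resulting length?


Input: bbbaabc
Stack-based adjacent duplicate removal:
  Read 'b': push. Stack: b
  Read 'b': matches stack top 'b' => pop. Stack: (empty)
  Read 'b': push. Stack: b
  Read 'a': push. Stack: ba
  Read 'a': matches stack top 'a' => pop. Stack: b
  Read 'b': matches stack top 'b' => pop. Stack: (empty)
  Read 'c': push. Stack: c
Final stack: "c" (length 1)

1


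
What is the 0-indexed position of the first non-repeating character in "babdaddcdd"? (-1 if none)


Input: babdaddcdd
Character frequencies:
  'a': 2
  'b': 2
  'c': 1
  'd': 5
Scanning left to right for freq == 1:
  Position 0 ('b'): freq=2, skip
  Position 1 ('a'): freq=2, skip
  Position 2 ('b'): freq=2, skip
  Position 3 ('d'): freq=5, skip
  Position 4 ('a'): freq=2, skip
  Position 5 ('d'): freq=5, skip
  Position 6 ('d'): freq=5, skip
  Position 7 ('c'): unique! => answer = 7

7


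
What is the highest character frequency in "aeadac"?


Input: aeadac
Character counts:
  'a': 3
  'c': 1
  'd': 1
  'e': 1
Maximum frequency: 3

3


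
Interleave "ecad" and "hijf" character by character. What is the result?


Interleaving "ecad" and "hijf":
  Position 0: 'e' from first, 'h' from second => "eh"
  Position 1: 'c' from first, 'i' from second => "ci"
  Position 2: 'a' from first, 'j' from second => "aj"
  Position 3: 'd' from first, 'f' from second => "df"
Result: ehciajdf

ehciajdf


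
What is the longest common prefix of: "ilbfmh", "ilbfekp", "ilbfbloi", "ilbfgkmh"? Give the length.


Words: ilbfmh, ilbfekp, ilbfbloi, ilbfgkmh
  Position 0: all 'i' => match
  Position 1: all 'l' => match
  Position 2: all 'b' => match
  Position 3: all 'f' => match
  Position 4: ('m', 'e', 'b', 'g') => mismatch, stop
LCP = "ilbf" (length 4)

4


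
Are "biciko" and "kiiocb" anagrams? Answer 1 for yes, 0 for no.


Strings: "biciko", "kiiocb"
Sorted first:  bciiko
Sorted second: bciiko
Sorted forms match => anagrams

1


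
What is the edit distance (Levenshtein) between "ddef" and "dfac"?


Computing edit distance: "ddef" -> "dfac"
DP table:
           d    f    a    c
      0    1    2    3    4
  d   1    0    1    2    3
  d   2    1    1    2    3
  e   3    2    2    2    3
  f   4    3    2    3    3
Edit distance = dp[4][4] = 3

3


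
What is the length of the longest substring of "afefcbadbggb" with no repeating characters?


Input: "afefcbadbggb"
Sliding window (track last position of each char):
  Position 0 ('a'): window [0,0] length 1 -- new best
  Position 1 ('f'): window [0,1] length 2 -- new best
  Position 2 ('e'): window [0,2] length 3 -- new best
  Position 3 ('f'): repeat (last at 1), move window start to 2
  Position 3 ('f'): window [2,3] length 2
  Position 4 ('c'): window [2,4] length 3
  Position 5 ('b'): window [2,5] length 4 -- new best
  Position 6 ('a'): window [2,6] length 5 -- new best
  Position 7 ('d'): window [2,7] length 6 -- new best
  Position 8 ('b'): repeat (last at 5), move window start to 6
  Position 8 ('b'): window [6,8] length 3
  Position 9 ('g'): window [6,9] length 4
  Position 10 ('g'): repeat (last at 9), move window start to 10
  Position 10 ('g'): window [10,10] length 1
  Position 11 ('b'): window [10,11] length 2
Longest substring with no repeats: "efcbad" with length 6

6


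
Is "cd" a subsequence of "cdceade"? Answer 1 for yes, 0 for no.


Check if "cd" is a subsequence of "cdceade"
Greedy scan:
  Position 0 ('c'): matches sub[0] = 'c'
  Position 1 ('d'): matches sub[1] = 'd'
  Position 2 ('c'): no match needed
  Position 3 ('e'): no match needed
  Position 4 ('a'): no match needed
  Position 5 ('d'): no match needed
  Position 6 ('e'): no match needed
All 2 characters matched => is a subsequence

1


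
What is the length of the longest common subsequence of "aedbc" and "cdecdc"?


LCS of "aedbc" and "cdecdc"
DP table:
           c    d    e    c    d    c
      0    0    0    0    0    0    0
  a   0    0    0    0    0    0    0
  e   0    0    0    1    1    1    1
  d   0    0    1    1    1    2    2
  b   0    0    1    1    1    2    2
  c   0    1    1    1    2    2    3
LCS length = dp[5][6] = 3

3


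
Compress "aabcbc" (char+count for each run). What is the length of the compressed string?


Input: aabcbc
Runs:
  'a' x 2 => "a2"
  'b' x 1 => "b1"
  'c' x 1 => "c1"
  'b' x 1 => "b1"
  'c' x 1 => "c1"
Compressed: "a2b1c1b1c1"
Compressed length: 10

10


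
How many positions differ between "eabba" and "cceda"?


Comparing "eabba" and "cceda" position by position:
  Position 0: 'e' vs 'c' => DIFFER
  Position 1: 'a' vs 'c' => DIFFER
  Position 2: 'b' vs 'e' => DIFFER
  Position 3: 'b' vs 'd' => DIFFER
  Position 4: 'a' vs 'a' => same
Positions that differ: 4

4


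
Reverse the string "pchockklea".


Input: pchockklea
Reading characters right to left:
  Position 9: 'a'
  Position 8: 'e'
  Position 7: 'l'
  Position 6: 'k'
  Position 5: 'k'
  Position 4: 'c'
  Position 3: 'o'
  Position 2: 'h'
  Position 1: 'c'
  Position 0: 'p'
Reversed: aelkkcohcp

aelkkcohcp


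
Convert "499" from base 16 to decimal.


Input: "499" in base 16
Positional expansion:
  Digit '4' (value 4) x 16^2 = 1024
  Digit '9' (value 9) x 16^1 = 144
  Digit '9' (value 9) x 16^0 = 9
Sum = 1177

1177


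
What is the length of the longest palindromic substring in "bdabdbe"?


Input: "bdabdbe"
Checking substrings for palindromes:
  [3:6] "bdb" (len 3) => palindrome
Longest palindromic substring: "bdb" with length 3

3


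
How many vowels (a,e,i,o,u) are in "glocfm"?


Input: glocfm
Checking each character:
  'g' at position 0: consonant
  'l' at position 1: consonant
  'o' at position 2: vowel (running total: 1)
  'c' at position 3: consonant
  'f' at position 4: consonant
  'm' at position 5: consonant
Total vowels: 1

1


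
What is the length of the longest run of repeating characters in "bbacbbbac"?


Input: "bbacbbbac"
Scanning for longest run:
  Position 1 ('b'): continues run of 'b', length=2
  Position 2 ('a'): new char, reset run to 1
  Position 3 ('c'): new char, reset run to 1
  Position 4 ('b'): new char, reset run to 1
  Position 5 ('b'): continues run of 'b', length=2
  Position 6 ('b'): continues run of 'b', length=3
  Position 7 ('a'): new char, reset run to 1
  Position 8 ('c'): new char, reset run to 1
Longest run: 'b' with length 3

3


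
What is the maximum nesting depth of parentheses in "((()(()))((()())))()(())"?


Input: "((()(()))((()())))()(())"
Tracking depth:
  Position 0 '(': depth becomes 1
  Position 1 '(': depth becomes 2
  Position 2 '(': depth becomes 3
  Position 3 ')': depth becomes 2
  Position 4 '(': depth becomes 3
  Position 5 '(': depth becomes 4
  Position 6 ')': depth becomes 3
  Position 7 ')': depth becomes 2
  Position 8 ')': depth becomes 1
  Position 9 '(': depth becomes 2
  Position 10 '(': depth becomes 3
  Position 11 '(': depth becomes 4
  Position 12 ')': depth becomes 3
  Position 13 '(': depth becomes 4
  Position 14 ')': depth becomes 3
  Position 15 ')': depth becomes 2
  Position 16 ')': depth becomes 1
  Position 17 ')': depth becomes 0
  Position 18 '(': depth becomes 1
  Position 19 ')': depth becomes 0
  Position 20 '(': depth becomes 1
  Position 21 '(': depth becomes 2
  Position 22 ')': depth becomes 1
  Position 23 ')': depth becomes 0
Maximum depth reached: 4

4


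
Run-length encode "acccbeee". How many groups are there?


Input: acccbeee
Scanning for consecutive runs:
  Group 1: 'a' x 1 (positions 0-0)
  Group 2: 'c' x 3 (positions 1-3)
  Group 3: 'b' x 1 (positions 4-4)
  Group 4: 'e' x 3 (positions 5-7)
Total groups: 4

4


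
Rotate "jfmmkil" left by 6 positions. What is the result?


Input: "jfmmkil", rotate left by 6
First 6 characters: "jfmmki"
Remaining characters: "l"
Concatenate remaining + first: "l" + "jfmmki" = "ljfmmki"

ljfmmki


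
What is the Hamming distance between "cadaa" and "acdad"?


Comparing "cadaa" and "acdad" position by position:
  Position 0: 'c' vs 'a' => differ
  Position 1: 'a' vs 'c' => differ
  Position 2: 'd' vs 'd' => same
  Position 3: 'a' vs 'a' => same
  Position 4: 'a' vs 'd' => differ
Total differences (Hamming distance): 3

3


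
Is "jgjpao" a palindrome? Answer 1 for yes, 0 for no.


Input: jgjpao
Reversed: oapjgj
  Compare pos 0 ('j') with pos 5 ('o'): MISMATCH
  Compare pos 1 ('g') with pos 4 ('a'): MISMATCH
  Compare pos 2 ('j') with pos 3 ('p'): MISMATCH
Result: not a palindrome

0


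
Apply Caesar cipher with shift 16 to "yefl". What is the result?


Caesar cipher: shift "yefl" by 16
  'y' (pos 24) + 16 = pos 14 = 'o'
  'e' (pos 4) + 16 = pos 20 = 'u'
  'f' (pos 5) + 16 = pos 21 = 'v'
  'l' (pos 11) + 16 = pos 1 = 'b'
Result: ouvb

ouvb


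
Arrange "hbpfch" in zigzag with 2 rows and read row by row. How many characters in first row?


Zigzag "hbpfch" into 2 rows:
Placing characters:
  'h' => row 0
  'b' => row 1
  'p' => row 0
  'f' => row 1
  'c' => row 0
  'h' => row 1
Rows:
  Row 0: "hpc"
  Row 1: "bfh"
First row length: 3

3


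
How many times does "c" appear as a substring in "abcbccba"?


Searching for "c" in "abcbccba"
Scanning each position:
  Position 0: "a" => no
  Position 1: "b" => no
  Position 2: "c" => MATCH
  Position 3: "b" => no
  Position 4: "c" => MATCH
  Position 5: "c" => MATCH
  Position 6: "b" => no
  Position 7: "a" => no
Total occurrences: 3

3


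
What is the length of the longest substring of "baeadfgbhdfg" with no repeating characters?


Input: "baeadfgbhdfg"
Sliding window (track last position of each char):
  Position 0 ('b'): window [0,0] length 1 -- new best
  Position 1 ('a'): window [0,1] length 2 -- new best
  Position 2 ('e'): window [0,2] length 3 -- new best
  Position 3 ('a'): repeat (last at 1), move window start to 2
  Position 3 ('a'): window [2,3] length 2
  Position 4 ('d'): window [2,4] length 3
  Position 5 ('f'): window [2,5] length 4 -- new best
  Position 6 ('g'): window [2,6] length 5 -- new best
  Position 7 ('b'): window [2,7] length 6 -- new best
  Position 8 ('h'): window [2,8] length 7 -- new best
  Position 9 ('d'): repeat (last at 4), move window start to 5
  Position 9 ('d'): window [5,9] length 5
  Position 10 ('f'): repeat (last at 5), move window start to 6
  Position 10 ('f'): window [6,10] length 5
  Position 11 ('g'): repeat (last at 6), move window start to 7
  Position 11 ('g'): window [7,11] length 5
Longest substring with no repeats: "eadfgbh" with length 7

7


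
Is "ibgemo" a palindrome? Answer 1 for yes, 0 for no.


Input: ibgemo
Reversed: omegbi
  Compare pos 0 ('i') with pos 5 ('o'): MISMATCH
  Compare pos 1 ('b') with pos 4 ('m'): MISMATCH
  Compare pos 2 ('g') with pos 3 ('e'): MISMATCH
Result: not a palindrome

0


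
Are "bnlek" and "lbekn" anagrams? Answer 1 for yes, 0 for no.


Strings: "bnlek", "lbekn"
Sorted first:  bekln
Sorted second: bekln
Sorted forms match => anagrams

1


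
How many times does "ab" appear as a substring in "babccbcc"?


Searching for "ab" in "babccbcc"
Scanning each position:
  Position 0: "ba" => no
  Position 1: "ab" => MATCH
  Position 2: "bc" => no
  Position 3: "cc" => no
  Position 4: "cb" => no
  Position 5: "bc" => no
  Position 6: "cc" => no
Total occurrences: 1

1


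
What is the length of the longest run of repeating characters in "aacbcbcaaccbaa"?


Input: "aacbcbcaaccbaa"
Scanning for longest run:
  Position 1 ('a'): continues run of 'a', length=2
  Position 2 ('c'): new char, reset run to 1
  Position 3 ('b'): new char, reset run to 1
  Position 4 ('c'): new char, reset run to 1
  Position 5 ('b'): new char, reset run to 1
  Position 6 ('c'): new char, reset run to 1
  Position 7 ('a'): new char, reset run to 1
  Position 8 ('a'): continues run of 'a', length=2
  Position 9 ('c'): new char, reset run to 1
  Position 10 ('c'): continues run of 'c', length=2
  Position 11 ('b'): new char, reset run to 1
  Position 12 ('a'): new char, reset run to 1
  Position 13 ('a'): continues run of 'a', length=2
Longest run: 'a' with length 2

2


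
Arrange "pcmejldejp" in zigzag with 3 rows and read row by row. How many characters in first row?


Zigzag "pcmejldejp" into 3 rows:
Placing characters:
  'p' => row 0
  'c' => row 1
  'm' => row 2
  'e' => row 1
  'j' => row 0
  'l' => row 1
  'd' => row 2
  'e' => row 1
  'j' => row 0
  'p' => row 1
Rows:
  Row 0: "pjj"
  Row 1: "celep"
  Row 2: "md"
First row length: 3

3


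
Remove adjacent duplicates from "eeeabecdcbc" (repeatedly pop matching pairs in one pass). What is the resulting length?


Input: eeeabecdcbc
Stack-based adjacent duplicate removal:
  Read 'e': push. Stack: e
  Read 'e': matches stack top 'e' => pop. Stack: (empty)
  Read 'e': push. Stack: e
  Read 'a': push. Stack: ea
  Read 'b': push. Stack: eab
  Read 'e': push. Stack: eabe
  Read 'c': push. Stack: eabec
  Read 'd': push. Stack: eabecd
  Read 'c': push. Stack: eabecdc
  Read 'b': push. Stack: eabecdcb
  Read 'c': push. Stack: eabecdcbc
Final stack: "eabecdcbc" (length 9)

9


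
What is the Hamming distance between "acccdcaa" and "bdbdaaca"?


Comparing "acccdcaa" and "bdbdaaca" position by position:
  Position 0: 'a' vs 'b' => differ
  Position 1: 'c' vs 'd' => differ
  Position 2: 'c' vs 'b' => differ
  Position 3: 'c' vs 'd' => differ
  Position 4: 'd' vs 'a' => differ
  Position 5: 'c' vs 'a' => differ
  Position 6: 'a' vs 'c' => differ
  Position 7: 'a' vs 'a' => same
Total differences (Hamming distance): 7

7


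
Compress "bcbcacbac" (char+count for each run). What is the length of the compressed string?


Input: bcbcacbac
Runs:
  'b' x 1 => "b1"
  'c' x 1 => "c1"
  'b' x 1 => "b1"
  'c' x 1 => "c1"
  'a' x 1 => "a1"
  'c' x 1 => "c1"
  'b' x 1 => "b1"
  'a' x 1 => "a1"
  'c' x 1 => "c1"
Compressed: "b1c1b1c1a1c1b1a1c1"
Compressed length: 18

18


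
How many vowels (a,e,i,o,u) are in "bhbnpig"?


Input: bhbnpig
Checking each character:
  'b' at position 0: consonant
  'h' at position 1: consonant
  'b' at position 2: consonant
  'n' at position 3: consonant
  'p' at position 4: consonant
  'i' at position 5: vowel (running total: 1)
  'g' at position 6: consonant
Total vowels: 1

1


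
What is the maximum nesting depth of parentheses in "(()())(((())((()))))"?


Input: "(()())(((())((()))))"
Tracking depth:
  Position 0 '(': depth becomes 1
  Position 1 '(': depth becomes 2
  Position 2 ')': depth becomes 1
  Position 3 '(': depth becomes 2
  Position 4 ')': depth becomes 1
  Position 5 ')': depth becomes 0
  Position 6 '(': depth becomes 1
  Position 7 '(': depth becomes 2
  Position 8 '(': depth becomes 3
  Position 9 '(': depth becomes 4
  Position 10 ')': depth becomes 3
  Position 11 ')': depth becomes 2
  Position 12 '(': depth becomes 3
  Position 13 '(': depth becomes 4
  Position 14 '(': depth becomes 5
  Position 15 ')': depth becomes 4
  Position 16 ')': depth becomes 3
  Position 17 ')': depth becomes 2
  Position 18 ')': depth becomes 1
  Position 19 ')': depth becomes 0
Maximum depth reached: 5

5


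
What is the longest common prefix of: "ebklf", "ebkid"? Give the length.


Words: ebklf, ebkid
  Position 0: all 'e' => match
  Position 1: all 'b' => match
  Position 2: all 'k' => match
  Position 3: ('l', 'i') => mismatch, stop
LCP = "ebk" (length 3)

3


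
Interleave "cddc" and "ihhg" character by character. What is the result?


Interleaving "cddc" and "ihhg":
  Position 0: 'c' from first, 'i' from second => "ci"
  Position 1: 'd' from first, 'h' from second => "dh"
  Position 2: 'd' from first, 'h' from second => "dh"
  Position 3: 'c' from first, 'g' from second => "cg"
Result: cidhdhcg

cidhdhcg


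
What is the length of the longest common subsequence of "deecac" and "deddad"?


LCS of "deecac" and "deddad"
DP table:
           d    e    d    d    a    d
      0    0    0    0    0    0    0
  d   0    1    1    1    1    1    1
  e   0    1    2    2    2    2    2
  e   0    1    2    2    2    2    2
  c   0    1    2    2    2    2    2
  a   0    1    2    2    2    3    3
  c   0    1    2    2    2    3    3
LCS length = dp[6][6] = 3

3


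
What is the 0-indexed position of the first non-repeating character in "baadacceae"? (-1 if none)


Input: baadacceae
Character frequencies:
  'a': 4
  'b': 1
  'c': 2
  'd': 1
  'e': 2
Scanning left to right for freq == 1:
  Position 0 ('b'): unique! => answer = 0

0


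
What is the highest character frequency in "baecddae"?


Input: baecddae
Character counts:
  'a': 2
  'b': 1
  'c': 1
  'd': 2
  'e': 2
Maximum frequency: 2

2


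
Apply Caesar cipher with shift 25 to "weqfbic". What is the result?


Caesar cipher: shift "weqfbic" by 25
  'w' (pos 22) + 25 = pos 21 = 'v'
  'e' (pos 4) + 25 = pos 3 = 'd'
  'q' (pos 16) + 25 = pos 15 = 'p'
  'f' (pos 5) + 25 = pos 4 = 'e'
  'b' (pos 1) + 25 = pos 0 = 'a'
  'i' (pos 8) + 25 = pos 7 = 'h'
  'c' (pos 2) + 25 = pos 1 = 'b'
Result: vdpeahb

vdpeahb


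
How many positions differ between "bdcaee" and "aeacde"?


Comparing "bdcaee" and "aeacde" position by position:
  Position 0: 'b' vs 'a' => DIFFER
  Position 1: 'd' vs 'e' => DIFFER
  Position 2: 'c' vs 'a' => DIFFER
  Position 3: 'a' vs 'c' => DIFFER
  Position 4: 'e' vs 'd' => DIFFER
  Position 5: 'e' vs 'e' => same
Positions that differ: 5

5


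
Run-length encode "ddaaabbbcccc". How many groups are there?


Input: ddaaabbbcccc
Scanning for consecutive runs:
  Group 1: 'd' x 2 (positions 0-1)
  Group 2: 'a' x 3 (positions 2-4)
  Group 3: 'b' x 3 (positions 5-7)
  Group 4: 'c' x 4 (positions 8-11)
Total groups: 4

4


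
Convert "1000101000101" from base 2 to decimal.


Input: "1000101000101" in base 2
Positional expansion:
  Digit '1' (value 1) x 2^12 = 4096
  Digit '0' (value 0) x 2^11 = 0
  Digit '0' (value 0) x 2^10 = 0
  Digit '0' (value 0) x 2^9 = 0
  Digit '1' (value 1) x 2^8 = 256
  Digit '0' (value 0) x 2^7 = 0
  Digit '1' (value 1) x 2^6 = 64
  Digit '0' (value 0) x 2^5 = 0
  Digit '0' (value 0) x 2^4 = 0
  Digit '0' (value 0) x 2^3 = 0
  Digit '1' (value 1) x 2^2 = 4
  Digit '0' (value 0) x 2^1 = 0
  Digit '1' (value 1) x 2^0 = 1
Sum = 4421

4421


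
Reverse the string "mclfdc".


Input: mclfdc
Reading characters right to left:
  Position 5: 'c'
  Position 4: 'd'
  Position 3: 'f'
  Position 2: 'l'
  Position 1: 'c'
  Position 0: 'm'
Reversed: cdflcm

cdflcm


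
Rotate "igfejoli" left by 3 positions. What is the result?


Input: "igfejoli", rotate left by 3
First 3 characters: "igf"
Remaining characters: "ejoli"
Concatenate remaining + first: "ejoli" + "igf" = "ejoliigf"

ejoliigf


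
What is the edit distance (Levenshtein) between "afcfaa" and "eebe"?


Computing edit distance: "afcfaa" -> "eebe"
DP table:
           e    e    b    e
      0    1    2    3    4
  a   1    1    2    3    4
  f   2    2    2    3    4
  c   3    3    3    3    4
  f   4    4    4    4    4
  a   5    5    5    5    5
  a   6    6    6    6    6
Edit distance = dp[6][4] = 6

6


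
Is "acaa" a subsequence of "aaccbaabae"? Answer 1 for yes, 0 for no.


Check if "acaa" is a subsequence of "aaccbaabae"
Greedy scan:
  Position 0 ('a'): matches sub[0] = 'a'
  Position 1 ('a'): no match needed
  Position 2 ('c'): matches sub[1] = 'c'
  Position 3 ('c'): no match needed
  Position 4 ('b'): no match needed
  Position 5 ('a'): matches sub[2] = 'a'
  Position 6 ('a'): matches sub[3] = 'a'
  Position 7 ('b'): no match needed
  Position 8 ('a'): no match needed
  Position 9 ('e'): no match needed
All 4 characters matched => is a subsequence

1


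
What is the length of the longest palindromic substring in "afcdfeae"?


Input: "afcdfeae"
Checking substrings for palindromes:
  [5:8] "eae" (len 3) => palindrome
Longest palindromic substring: "eae" with length 3

3


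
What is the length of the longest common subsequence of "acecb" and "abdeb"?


LCS of "acecb" and "abdeb"
DP table:
           a    b    d    e    b
      0    0    0    0    0    0
  a   0    1    1    1    1    1
  c   0    1    1    1    1    1
  e   0    1    1    1    2    2
  c   0    1    1    1    2    2
  b   0    1    2    2    2    3
LCS length = dp[5][5] = 3

3


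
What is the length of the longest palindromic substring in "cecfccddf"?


Input: "cecfccddf"
Checking substrings for palindromes:
  [0:3] "cec" (len 3) => palindrome
  [2:5] "cfc" (len 3) => palindrome
  [4:6] "cc" (len 2) => palindrome
  [6:8] "dd" (len 2) => palindrome
Longest palindromic substring: "cec" with length 3

3


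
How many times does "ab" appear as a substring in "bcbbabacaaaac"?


Searching for "ab" in "bcbbabacaaaac"
Scanning each position:
  Position 0: "bc" => no
  Position 1: "cb" => no
  Position 2: "bb" => no
  Position 3: "ba" => no
  Position 4: "ab" => MATCH
  Position 5: "ba" => no
  Position 6: "ac" => no
  Position 7: "ca" => no
  Position 8: "aa" => no
  Position 9: "aa" => no
  Position 10: "aa" => no
  Position 11: "ac" => no
Total occurrences: 1

1


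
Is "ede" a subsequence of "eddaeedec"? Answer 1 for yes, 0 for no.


Check if "ede" is a subsequence of "eddaeedec"
Greedy scan:
  Position 0 ('e'): matches sub[0] = 'e'
  Position 1 ('d'): matches sub[1] = 'd'
  Position 2 ('d'): no match needed
  Position 3 ('a'): no match needed
  Position 4 ('e'): matches sub[2] = 'e'
  Position 5 ('e'): no match needed
  Position 6 ('d'): no match needed
  Position 7 ('e'): no match needed
  Position 8 ('c'): no match needed
All 3 characters matched => is a subsequence

1


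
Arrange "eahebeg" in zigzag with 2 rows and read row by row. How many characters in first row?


Zigzag "eahebeg" into 2 rows:
Placing characters:
  'e' => row 0
  'a' => row 1
  'h' => row 0
  'e' => row 1
  'b' => row 0
  'e' => row 1
  'g' => row 0
Rows:
  Row 0: "ehbg"
  Row 1: "aee"
First row length: 4

4


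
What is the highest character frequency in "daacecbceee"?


Input: daacecbceee
Character counts:
  'a': 2
  'b': 1
  'c': 3
  'd': 1
  'e': 4
Maximum frequency: 4

4


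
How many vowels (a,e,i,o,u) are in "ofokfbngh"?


Input: ofokfbngh
Checking each character:
  'o' at position 0: vowel (running total: 1)
  'f' at position 1: consonant
  'o' at position 2: vowel (running total: 2)
  'k' at position 3: consonant
  'f' at position 4: consonant
  'b' at position 5: consonant
  'n' at position 6: consonant
  'g' at position 7: consonant
  'h' at position 8: consonant
Total vowels: 2

2


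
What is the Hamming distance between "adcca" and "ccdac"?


Comparing "adcca" and "ccdac" position by position:
  Position 0: 'a' vs 'c' => differ
  Position 1: 'd' vs 'c' => differ
  Position 2: 'c' vs 'd' => differ
  Position 3: 'c' vs 'a' => differ
  Position 4: 'a' vs 'c' => differ
Total differences (Hamming distance): 5

5


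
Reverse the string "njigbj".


Input: njigbj
Reading characters right to left:
  Position 5: 'j'
  Position 4: 'b'
  Position 3: 'g'
  Position 2: 'i'
  Position 1: 'j'
  Position 0: 'n'
Reversed: jbgijn

jbgijn


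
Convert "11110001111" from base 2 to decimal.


Input: "11110001111" in base 2
Positional expansion:
  Digit '1' (value 1) x 2^10 = 1024
  Digit '1' (value 1) x 2^9 = 512
  Digit '1' (value 1) x 2^8 = 256
  Digit '1' (value 1) x 2^7 = 128
  Digit '0' (value 0) x 2^6 = 0
  Digit '0' (value 0) x 2^5 = 0
  Digit '0' (value 0) x 2^4 = 0
  Digit '1' (value 1) x 2^3 = 8
  Digit '1' (value 1) x 2^2 = 4
  Digit '1' (value 1) x 2^1 = 2
  Digit '1' (value 1) x 2^0 = 1
Sum = 1935

1935


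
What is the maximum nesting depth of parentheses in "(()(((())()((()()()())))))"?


Input: "(()(((())()((()()()())))))"
Tracking depth:
  Position 0 '(': depth becomes 1
  Position 1 '(': depth becomes 2
  Position 2 ')': depth becomes 1
  Position 3 '(': depth becomes 2
  Position 4 '(': depth becomes 3
  Position 5 '(': depth becomes 4
  Position 6 '(': depth becomes 5
  Position 7 ')': depth becomes 4
  Position 8 ')': depth becomes 3
  Position 9 '(': depth becomes 4
  Position 10 ')': depth becomes 3
  Position 11 '(': depth becomes 4
  Position 12 '(': depth becomes 5
  Position 13 '(': depth becomes 6
  Position 14 ')': depth becomes 5
  Position 15 '(': depth becomes 6
  Position 16 ')': depth becomes 5
  Position 17 '(': depth becomes 6
  Position 18 ')': depth becomes 5
  Position 19 '(': depth becomes 6
  Position 20 ')': depth becomes 5
  Position 21 ')': depth becomes 4
  Position 22 ')': depth becomes 3
  Position 23 ')': depth becomes 2
  Position 24 ')': depth becomes 1
  Position 25 ')': depth becomes 0
Maximum depth reached: 6

6


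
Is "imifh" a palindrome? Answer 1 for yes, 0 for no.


Input: imifh
Reversed: hfimi
  Compare pos 0 ('i') with pos 4 ('h'): MISMATCH
  Compare pos 1 ('m') with pos 3 ('f'): MISMATCH
Result: not a palindrome

0


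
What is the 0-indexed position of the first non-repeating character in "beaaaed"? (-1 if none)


Input: beaaaed
Character frequencies:
  'a': 3
  'b': 1
  'd': 1
  'e': 2
Scanning left to right for freq == 1:
  Position 0 ('b'): unique! => answer = 0

0


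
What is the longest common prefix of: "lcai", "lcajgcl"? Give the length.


Words: lcai, lcajgcl
  Position 0: all 'l' => match
  Position 1: all 'c' => match
  Position 2: all 'a' => match
  Position 3: ('i', 'j') => mismatch, stop
LCP = "lca" (length 3)

3


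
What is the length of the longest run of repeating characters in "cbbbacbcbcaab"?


Input: "cbbbacbcbcaab"
Scanning for longest run:
  Position 1 ('b'): new char, reset run to 1
  Position 2 ('b'): continues run of 'b', length=2
  Position 3 ('b'): continues run of 'b', length=3
  Position 4 ('a'): new char, reset run to 1
  Position 5 ('c'): new char, reset run to 1
  Position 6 ('b'): new char, reset run to 1
  Position 7 ('c'): new char, reset run to 1
  Position 8 ('b'): new char, reset run to 1
  Position 9 ('c'): new char, reset run to 1
  Position 10 ('a'): new char, reset run to 1
  Position 11 ('a'): continues run of 'a', length=2
  Position 12 ('b'): new char, reset run to 1
Longest run: 'b' with length 3

3


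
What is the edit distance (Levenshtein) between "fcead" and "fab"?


Computing edit distance: "fcead" -> "fab"
DP table:
           f    a    b
      0    1    2    3
  f   1    0    1    2
  c   2    1    1    2
  e   3    2    2    2
  a   4    3    2    3
  d   5    4    3    3
Edit distance = dp[5][3] = 3

3


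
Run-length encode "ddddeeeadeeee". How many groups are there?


Input: ddddeeeadeeee
Scanning for consecutive runs:
  Group 1: 'd' x 4 (positions 0-3)
  Group 2: 'e' x 3 (positions 4-6)
  Group 3: 'a' x 1 (positions 7-7)
  Group 4: 'd' x 1 (positions 8-8)
  Group 5: 'e' x 4 (positions 9-12)
Total groups: 5

5


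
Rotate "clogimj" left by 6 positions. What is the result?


Input: "clogimj", rotate left by 6
First 6 characters: "clogim"
Remaining characters: "j"
Concatenate remaining + first: "j" + "clogim" = "jclogim"

jclogim


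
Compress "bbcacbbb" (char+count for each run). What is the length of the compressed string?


Input: bbcacbbb
Runs:
  'b' x 2 => "b2"
  'c' x 1 => "c1"
  'a' x 1 => "a1"
  'c' x 1 => "c1"
  'b' x 3 => "b3"
Compressed: "b2c1a1c1b3"
Compressed length: 10

10


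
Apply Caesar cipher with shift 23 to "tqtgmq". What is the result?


Caesar cipher: shift "tqtgmq" by 23
  't' (pos 19) + 23 = pos 16 = 'q'
  'q' (pos 16) + 23 = pos 13 = 'n'
  't' (pos 19) + 23 = pos 16 = 'q'
  'g' (pos 6) + 23 = pos 3 = 'd'
  'm' (pos 12) + 23 = pos 9 = 'j'
  'q' (pos 16) + 23 = pos 13 = 'n'
Result: qnqdjn

qnqdjn


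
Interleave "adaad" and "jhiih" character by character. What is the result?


Interleaving "adaad" and "jhiih":
  Position 0: 'a' from first, 'j' from second => "aj"
  Position 1: 'd' from first, 'h' from second => "dh"
  Position 2: 'a' from first, 'i' from second => "ai"
  Position 3: 'a' from first, 'i' from second => "ai"
  Position 4: 'd' from first, 'h' from second => "dh"
Result: ajdhaiaidh

ajdhaiaidh


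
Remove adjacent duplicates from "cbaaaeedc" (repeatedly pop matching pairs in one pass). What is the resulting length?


Input: cbaaaeedc
Stack-based adjacent duplicate removal:
  Read 'c': push. Stack: c
  Read 'b': push. Stack: cb
  Read 'a': push. Stack: cba
  Read 'a': matches stack top 'a' => pop. Stack: cb
  Read 'a': push. Stack: cba
  Read 'e': push. Stack: cbae
  Read 'e': matches stack top 'e' => pop. Stack: cba
  Read 'd': push. Stack: cbad
  Read 'c': push. Stack: cbadc
Final stack: "cbadc" (length 5)

5


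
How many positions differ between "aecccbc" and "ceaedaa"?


Comparing "aecccbc" and "ceaedaa" position by position:
  Position 0: 'a' vs 'c' => DIFFER
  Position 1: 'e' vs 'e' => same
  Position 2: 'c' vs 'a' => DIFFER
  Position 3: 'c' vs 'e' => DIFFER
  Position 4: 'c' vs 'd' => DIFFER
  Position 5: 'b' vs 'a' => DIFFER
  Position 6: 'c' vs 'a' => DIFFER
Positions that differ: 6

6


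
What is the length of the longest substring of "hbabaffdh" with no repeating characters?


Input: "hbabaffdh"
Sliding window (track last position of each char):
  Position 0 ('h'): window [0,0] length 1 -- new best
  Position 1 ('b'): window [0,1] length 2 -- new best
  Position 2 ('a'): window [0,2] length 3 -- new best
  Position 3 ('b'): repeat (last at 1), move window start to 2
  Position 3 ('b'): window [2,3] length 2
  Position 4 ('a'): repeat (last at 2), move window start to 3
  Position 4 ('a'): window [3,4] length 2
  Position 5 ('f'): window [3,5] length 3
  Position 6 ('f'): repeat (last at 5), move window start to 6
  Position 6 ('f'): window [6,6] length 1
  Position 7 ('d'): window [6,7] length 2
  Position 8 ('h'): window [6,8] length 3
Longest substring with no repeats: "hba" with length 3

3


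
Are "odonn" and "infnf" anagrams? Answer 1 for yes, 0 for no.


Strings: "odonn", "infnf"
Sorted first:  dnnoo
Sorted second: ffinn
Differ at position 0: 'd' vs 'f' => not anagrams

0


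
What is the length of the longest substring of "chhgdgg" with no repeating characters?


Input: "chhgdgg"
Sliding window (track last position of each char):
  Position 0 ('c'): window [0,0] length 1 -- new best
  Position 1 ('h'): window [0,1] length 2 -- new best
  Position 2 ('h'): repeat (last at 1), move window start to 2
  Position 2 ('h'): window [2,2] length 1
  Position 3 ('g'): window [2,3] length 2
  Position 4 ('d'): window [2,4] length 3 -- new best
  Position 5 ('g'): repeat (last at 3), move window start to 4
  Position 5 ('g'): window [4,5] length 2
  Position 6 ('g'): repeat (last at 5), move window start to 6
  Position 6 ('g'): window [6,6] length 1
Longest substring with no repeats: "hgd" with length 3

3


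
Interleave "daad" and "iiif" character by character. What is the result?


Interleaving "daad" and "iiif":
  Position 0: 'd' from first, 'i' from second => "di"
  Position 1: 'a' from first, 'i' from second => "ai"
  Position 2: 'a' from first, 'i' from second => "ai"
  Position 3: 'd' from first, 'f' from second => "df"
Result: diaiaidf

diaiaidf
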